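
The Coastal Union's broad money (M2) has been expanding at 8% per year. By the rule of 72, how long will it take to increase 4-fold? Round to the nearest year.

18 years

One doubling takes 72/8 = 9.00 years.
4× is 2 doublings, so 2 × 9.00 ≈ 18 years.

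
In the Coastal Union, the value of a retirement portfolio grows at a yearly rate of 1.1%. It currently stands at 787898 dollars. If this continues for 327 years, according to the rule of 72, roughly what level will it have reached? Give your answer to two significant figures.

approximately 25000000 dollars

It doubles every 72/1.1 ≈ 65.45 years, so 327 years is 5.00 doublings.
2^5.00 ≈ 32.00; 787898 × 32.00 ≈ 25000000 dollars.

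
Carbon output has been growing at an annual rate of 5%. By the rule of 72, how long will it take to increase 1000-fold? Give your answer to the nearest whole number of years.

Doubling time ≈ 72/5 = 14.40 years.
Reaching 1000× takes log₂(1000) ≈ 9.97 doublings.
9.97 × 14.40 ≈ 144 years.

about 144 years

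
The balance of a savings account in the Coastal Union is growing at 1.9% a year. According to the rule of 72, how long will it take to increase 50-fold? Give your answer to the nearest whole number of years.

≈ 214 years

One doubling takes 72/1.9 = 37.89 years.
Reaching 50× takes log₂(50) ≈ 5.64 doublings.
5.64 × 37.89 ≈ 214 years.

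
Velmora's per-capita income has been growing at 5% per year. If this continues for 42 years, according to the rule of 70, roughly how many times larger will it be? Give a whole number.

around 8 times

At 5% one doubling takes ≈ 14.00 years; 42 years is 3 of them, so ×8.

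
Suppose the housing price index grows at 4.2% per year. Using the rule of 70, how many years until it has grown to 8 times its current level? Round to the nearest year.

One doubling takes 70/4.2 = 16.67 years.
8× is 3 doublings, so 3 × 16.67 ≈ 50 years.

50 years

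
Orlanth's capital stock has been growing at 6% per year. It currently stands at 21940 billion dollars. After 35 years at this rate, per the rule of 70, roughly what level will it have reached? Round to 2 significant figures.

It doubles every 70/6 ≈ 11.67 years, so 35 years is 3.00 doublings.
2^3.00 ≈ 8.00; 21940 × 8.00 ≈ 180000 billion dollars.

180000 billion dollars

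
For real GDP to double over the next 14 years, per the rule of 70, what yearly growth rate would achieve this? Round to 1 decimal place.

70 / 14 ≈ 5.00, so about 5.0% per year.

≈ 5.0% per year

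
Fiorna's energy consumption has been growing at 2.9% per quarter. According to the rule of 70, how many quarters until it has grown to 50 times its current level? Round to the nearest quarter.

At 2.9% it doubles every 70/2.9 ≈ 24.14 quarters.
Reaching 50× takes log₂(50) ≈ 5.64 doublings.
5.64 × 24.14 ≈ 136 quarters.

around 136 quarters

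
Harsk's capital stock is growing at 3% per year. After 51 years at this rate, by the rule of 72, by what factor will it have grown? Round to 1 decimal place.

Doubles every ≈ 24.00 years (72/3).
51 years is 2.13 doublings; 2^2.13 ≈ 4.4×.

about 4.4 times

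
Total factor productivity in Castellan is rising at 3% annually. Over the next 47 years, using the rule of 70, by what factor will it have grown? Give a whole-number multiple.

4 times

Doubling time ≈ 70/3 = 23.33 years.
47/23.33 ≈ 2 doublings, so about 2^2 = 4×.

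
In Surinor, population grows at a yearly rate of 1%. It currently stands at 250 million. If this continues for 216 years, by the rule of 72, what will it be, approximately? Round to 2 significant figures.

2000 million

Doubling time ≈ 72/1 = 72.00 years.
216 years is 216/72.00 ≈ 3.00 doublings, a factor of 2^3.00 ≈ 8.00.
250 × 8.00 ≈ 2000 million.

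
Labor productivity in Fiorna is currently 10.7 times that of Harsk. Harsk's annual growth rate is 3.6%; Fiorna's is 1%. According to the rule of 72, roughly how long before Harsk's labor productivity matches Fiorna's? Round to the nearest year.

What matters is the difference: 2.6 pp.
Rule of 72 on the gap: the ratio halves every 72/2.6 ≈ 27.69 years.
A 10.7 times gap takes log₂(10.7) ≈ 3.42 halvings to close: 3.42 × 27.69 ≈ 95 years.

roughly 95 years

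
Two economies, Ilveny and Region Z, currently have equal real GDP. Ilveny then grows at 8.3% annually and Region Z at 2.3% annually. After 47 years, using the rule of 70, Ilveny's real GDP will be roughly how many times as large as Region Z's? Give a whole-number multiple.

Ilveny pulls ahead at 6 pp per year, so the ratio doubles every 70/6 ≈ 11.67 years.
In 47 years that's 4.03 doublings: 2^4.03 ≈ 16.

roughly 16 times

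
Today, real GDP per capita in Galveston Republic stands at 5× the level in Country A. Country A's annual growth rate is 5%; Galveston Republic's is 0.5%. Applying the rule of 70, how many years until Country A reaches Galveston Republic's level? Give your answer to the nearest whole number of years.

roughly 36 years

Country A gains on Galveston Republic at 5% − 0.5% = 4.5 points a year.
At that relative rate the gap halves every 70/4.5 ≈ 15.56 years.
A 5× gap takes log₂(5) ≈ 2.32 halvings to close: 2.32 × 15.56 ≈ 36 years.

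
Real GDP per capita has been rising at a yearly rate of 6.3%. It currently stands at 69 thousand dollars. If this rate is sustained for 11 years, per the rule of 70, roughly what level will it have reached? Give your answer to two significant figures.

It doubles every 70/6.3 ≈ 11.11 years, so 11 years is 0.99 doublings.
2^0.99 ≈ 1.99; 69 × 1.99 ≈ 140 thousand dollars.

about 140 thousand dollars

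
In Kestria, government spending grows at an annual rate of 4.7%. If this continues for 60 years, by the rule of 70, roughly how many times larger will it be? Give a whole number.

70/4.7 ≈ 14.89 years per doubling.
60 years fits 4 doublings: 2^4 = 16.

approximately 16 times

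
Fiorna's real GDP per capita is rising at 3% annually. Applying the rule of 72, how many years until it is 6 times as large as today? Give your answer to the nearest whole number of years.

At 3% it doubles every 72/3 ≈ 24.00 years.
6× is log₂ 6 ≈ 2.58 doublings, so ≈ 2.58 × 24.00 = 62 years.

around 62 years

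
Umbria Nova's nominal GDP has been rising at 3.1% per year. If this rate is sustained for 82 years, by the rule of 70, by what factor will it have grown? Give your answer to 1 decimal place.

Doubles every ≈ 22.58 years (70/3.1).
82 years is 3.63 doublings; 2^3.63 ≈ 12.4×.

12.4 times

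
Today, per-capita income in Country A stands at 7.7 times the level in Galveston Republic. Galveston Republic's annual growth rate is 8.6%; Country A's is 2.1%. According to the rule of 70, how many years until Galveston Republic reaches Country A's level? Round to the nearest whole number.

What matters is the difference: 6.5 pp.
Rule of 70 on the gap: the ratio halves every 70/6.5 ≈ 10.77 years.
A 7.7 times gap takes log₂(7.7) ≈ 2.94 halvings to close: 2.94 × 10.77 ≈ 32 years.

≈ 32 years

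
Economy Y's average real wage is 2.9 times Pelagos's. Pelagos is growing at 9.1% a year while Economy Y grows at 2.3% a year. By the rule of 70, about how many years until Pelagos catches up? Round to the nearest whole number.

What matters is the difference: 6.8 pp.
Rule of 70 on the gap: the ratio halves every 70/6.8 ≈ 10.29 years.
A 2.9 times gap takes log₂(2.9) ≈ 1.54 halvings to close: 1.54 × 10.29 ≈ 16 years.

roughly 16 years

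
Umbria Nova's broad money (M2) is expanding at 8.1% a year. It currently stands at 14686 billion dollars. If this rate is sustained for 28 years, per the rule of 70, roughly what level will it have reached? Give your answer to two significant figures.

roughly 140000 billion dollars

Doubling time ≈ 70/8.1 = 8.64 years.
28 years is 28/8.64 ≈ 3.24 doublings, a factor of 2^3.24 ≈ 9.45.
14686 × 9.45 ≈ 140000 billion dollars.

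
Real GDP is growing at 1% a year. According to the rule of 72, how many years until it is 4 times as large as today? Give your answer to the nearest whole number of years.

≈ 144 years

One doubling takes 72/1 = 72.00 years.
Getting to 4× needs 2 doublings: 2 × 72.00 ≈ 144 years.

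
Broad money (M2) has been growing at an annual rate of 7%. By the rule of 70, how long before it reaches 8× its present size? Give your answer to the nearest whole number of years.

One doubling takes 70/7 = 10.00 years.
8× is 3 doublings, so 3 × 10.00 ≈ 30 years.

approximately 30 years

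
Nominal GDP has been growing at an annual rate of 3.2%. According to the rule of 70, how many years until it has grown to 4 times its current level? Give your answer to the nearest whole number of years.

Doubling time ≈ 70/3.2 = 21.88 years.
Getting to 4× needs 2 doublings: 2 × 21.88 ≈ 44 years.

approximately 44 years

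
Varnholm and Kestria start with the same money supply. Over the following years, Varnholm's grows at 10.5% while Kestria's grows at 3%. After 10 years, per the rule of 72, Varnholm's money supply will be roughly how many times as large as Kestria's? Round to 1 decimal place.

2.1 times

Rate gap = 10.5% − 3% = 7.5 points.
The ratio doubles every 72/7.5 ≈ 9.60 years.
10/9.60 ≈ 1.04 doublings → ratio ≈ 2^1.04 ≈ 2.1.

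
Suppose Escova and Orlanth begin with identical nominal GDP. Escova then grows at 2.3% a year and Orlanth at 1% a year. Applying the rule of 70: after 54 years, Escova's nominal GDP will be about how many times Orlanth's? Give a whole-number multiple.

roughly 2 times

Escova pulls ahead at 1.3 pp per year, so the ratio doubles every 70/1.3 ≈ 53.85 years.
In 54 years that's 1.00 doublings: 2^1.00 ≈ 2.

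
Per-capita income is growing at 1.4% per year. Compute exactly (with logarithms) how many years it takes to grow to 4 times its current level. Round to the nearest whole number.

100 years

t = ln(4) / ln(1 + 0.014) = 1.3863 / 0.013903 ≈ 99.71.
≈ 100 years.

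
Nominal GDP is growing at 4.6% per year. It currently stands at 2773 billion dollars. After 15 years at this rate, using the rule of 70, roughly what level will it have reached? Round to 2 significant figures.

It doubles every 70/4.6 ≈ 15.22 years, so 15 years is 0.99 doublings.
2^0.99 ≈ 1.99; 2773 × 1.99 ≈ 5500 billion dollars.

≈ 5500 billion dollars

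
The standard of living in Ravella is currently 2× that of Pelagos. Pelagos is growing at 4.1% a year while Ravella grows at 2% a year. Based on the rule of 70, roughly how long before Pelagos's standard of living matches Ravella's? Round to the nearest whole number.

≈ 33 years

Pelagos gains on Ravella at 4.1% − 2% = 2.1 points a year.
At that relative rate the gap halves every 70/2.1 ≈ 33.33 years.
A 2× gap closes after 1 halving: 1 × 33.33 ≈ 33 years.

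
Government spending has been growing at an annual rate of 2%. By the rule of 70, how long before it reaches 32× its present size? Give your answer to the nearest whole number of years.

around 175 years

Doubling time ≈ 70/2 = 35.00 years.
Getting to 32× needs 5 doublings: 5 × 35.00 ≈ 175 years.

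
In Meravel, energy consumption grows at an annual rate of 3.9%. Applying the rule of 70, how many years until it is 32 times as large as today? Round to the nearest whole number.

≈ 90 years

One doubling takes 70/3.9 = 17.95 years.
32 = 2^5, so 5 doublings → 90 years.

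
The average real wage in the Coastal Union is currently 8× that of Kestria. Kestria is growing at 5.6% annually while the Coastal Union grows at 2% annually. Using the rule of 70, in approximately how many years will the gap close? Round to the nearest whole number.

Kestria gains on the Coastal Union at 5.6% − 2% = 3.6 points a year.
At that relative rate the gap halves every 70/3.6 ≈ 19.44 years.
An 8× gap closes after 3 halvings: 3 × 19.44 ≈ 58 years.

around 58 years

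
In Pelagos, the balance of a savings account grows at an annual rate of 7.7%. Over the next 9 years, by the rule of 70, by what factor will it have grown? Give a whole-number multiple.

approximately 2 times

Doubling time ≈ 70/7.7 = 9.09 years.
9/9.09 ≈ 1 doubling, so about 2^1 = 2×.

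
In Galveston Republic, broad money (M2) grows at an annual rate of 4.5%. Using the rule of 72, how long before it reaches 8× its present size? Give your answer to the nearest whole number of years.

Doubling time ≈ 72/4.5 = 16.00 years.
8× is 3 doublings, so 3 × 16.00 ≈ 48 years.

approximately 48 years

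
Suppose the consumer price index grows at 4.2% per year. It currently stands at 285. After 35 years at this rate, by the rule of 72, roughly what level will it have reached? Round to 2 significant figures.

Doubling time ≈ 72/4.2 = 17.14 years.
35 years is 35/17.14 ≈ 2.04 doublings, a factor of 2^2.04 ≈ 4.11.
285 × 4.11 ≈ 1200.

≈ 1200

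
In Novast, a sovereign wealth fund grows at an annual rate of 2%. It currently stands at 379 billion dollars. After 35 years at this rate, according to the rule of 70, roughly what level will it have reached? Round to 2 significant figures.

760 billion dollars

Doubling time ≈ 70/2 = 35.00 years.
35 years is 35/35.00 ≈ 1.00 doublings, a factor of 2^1.00 ≈ 2.00.
379 × 2.00 ≈ 760 billion dollars.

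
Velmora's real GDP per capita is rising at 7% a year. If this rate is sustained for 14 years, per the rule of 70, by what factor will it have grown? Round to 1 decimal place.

approximately 2.6 times

Doubles every ≈ 10.00 years (70/7).
14 years is 1.40 doublings; 2^1.40 ≈ 2.6×.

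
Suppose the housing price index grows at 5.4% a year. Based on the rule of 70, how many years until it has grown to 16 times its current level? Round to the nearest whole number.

around 52 years

One doubling takes 70/5.4 = 12.96 years.
16 = 2^4, so 4 doublings → 52 years.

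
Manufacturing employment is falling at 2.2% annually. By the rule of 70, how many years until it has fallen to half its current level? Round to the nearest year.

Falling at 2.2%, it halves about every 70/2.2 = 31.82 years.

≈ 32 years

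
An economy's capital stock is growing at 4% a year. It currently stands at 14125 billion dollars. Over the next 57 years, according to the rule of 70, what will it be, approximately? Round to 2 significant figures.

roughly 140000 billion dollars

It doubles every 70/4 ≈ 17.50 years, so 57 years is 3.26 doublings.
2^3.26 ≈ 9.58; 14125 × 9.58 ≈ 140000 billion dollars.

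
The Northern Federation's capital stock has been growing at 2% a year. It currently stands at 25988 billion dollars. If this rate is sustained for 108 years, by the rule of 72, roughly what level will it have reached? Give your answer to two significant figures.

Doubling time ≈ 72/2 = 36.00 years.
108 years is 108/36.00 ≈ 3.00 doublings, a factor of 2^3.00 ≈ 8.00.
25988 × 8.00 ≈ 210000 billion dollars.

roughly 210000 billion dollars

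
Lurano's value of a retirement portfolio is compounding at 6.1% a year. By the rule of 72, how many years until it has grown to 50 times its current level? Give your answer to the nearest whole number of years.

around 67 years

At 6.1% it doubles every 72/6.1 ≈ 11.80 years.
Reaching 50× takes log₂(50) ≈ 5.64 doublings.
5.64 × 11.80 ≈ 67 years.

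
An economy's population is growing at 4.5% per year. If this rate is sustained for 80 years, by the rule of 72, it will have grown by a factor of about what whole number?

Doubling time ≈ 72/4.5 = 16.00 years.
80/16.00 ≈ 5 doublings, so about 2^5 = 32×.

about 32 times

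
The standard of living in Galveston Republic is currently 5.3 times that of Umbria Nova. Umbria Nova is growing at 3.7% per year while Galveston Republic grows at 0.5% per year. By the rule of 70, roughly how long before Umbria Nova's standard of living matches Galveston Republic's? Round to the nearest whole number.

53 years

The growth-rate gap is 3.7% − 0.5% = 3.2 percentage points.
So the ratio between them halves every 70/3.2 ≈ 21.88 years.
A 5.3 times gap takes log₂(5.3) ≈ 2.41 halvings to close: 2.41 × 21.88 ≈ 53 years.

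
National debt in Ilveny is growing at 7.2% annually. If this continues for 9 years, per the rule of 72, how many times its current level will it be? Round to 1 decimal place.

about 1.9 times

Doubles every ≈ 10.00 years (72/7.2).
9 years is 0.90 doublings; 2^0.90 ≈ 1.9×.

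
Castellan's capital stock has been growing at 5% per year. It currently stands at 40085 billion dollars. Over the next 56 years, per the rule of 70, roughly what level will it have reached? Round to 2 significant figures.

approximately 640000 billion dollars

It doubles every 70/5 ≈ 14.00 years, so 56 years is 4.00 doublings.
2^4.00 ≈ 16.00; 40085 × 16.00 ≈ 640000 billion dollars.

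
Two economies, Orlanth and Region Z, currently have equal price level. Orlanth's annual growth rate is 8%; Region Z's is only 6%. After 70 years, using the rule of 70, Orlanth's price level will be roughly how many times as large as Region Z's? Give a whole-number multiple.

4 times

Only the 2-point difference matters.
70/2 ≈ 35.00 years per doubling of the ratio; 70 years gives 2.00 doublings, so ≈ 4×.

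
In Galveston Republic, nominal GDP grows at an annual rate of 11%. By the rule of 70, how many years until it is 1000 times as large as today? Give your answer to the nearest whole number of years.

around 63 years

At 11% it doubles every 70/11 ≈ 6.36 years.
Reaching 1000× takes log₂(1000) ≈ 9.97 doublings.
9.97 × 6.36 ≈ 63 years.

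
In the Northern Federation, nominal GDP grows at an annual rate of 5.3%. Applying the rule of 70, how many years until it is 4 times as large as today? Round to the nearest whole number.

Doubling time ≈ 70/5.3 = 13.21 years.
4 = 2^2, so 2 doublings → 26 years.

roughly 26 years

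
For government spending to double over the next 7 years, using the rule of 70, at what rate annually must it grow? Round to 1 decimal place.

roughly 10.0%

70 / 7 ≈ 10.00, so about 10.0% annually.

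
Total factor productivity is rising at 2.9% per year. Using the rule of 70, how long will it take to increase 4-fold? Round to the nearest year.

One doubling takes 70/2.9 = 24.14 years.
4 = 2^2, so 2 doublings → 48 years.

around 48 years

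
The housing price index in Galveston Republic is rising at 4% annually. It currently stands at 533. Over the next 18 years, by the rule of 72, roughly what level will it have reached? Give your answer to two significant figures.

It doubles every 72/4 ≈ 18.00 years, so 18 years is 1.00 doublings.
2^1.00 ≈ 2.00; 533 × 2.00 ≈ 1100.

around 1100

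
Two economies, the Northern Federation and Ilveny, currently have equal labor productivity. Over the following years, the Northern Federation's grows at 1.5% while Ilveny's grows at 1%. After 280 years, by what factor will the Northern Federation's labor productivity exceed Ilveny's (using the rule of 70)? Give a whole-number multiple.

around 4 times

Rate gap = 1.5% − 1% = 0.5 points.
The ratio doubles every 70/0.5 ≈ 140.00 years.
280/140.00 ≈ 2.00 doublings → ratio ≈ 2^2.00 ≈ 4.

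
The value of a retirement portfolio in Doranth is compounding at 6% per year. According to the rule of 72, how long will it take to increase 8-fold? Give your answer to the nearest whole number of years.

36 years

Doubling time ≈ 72/6 = 12.00 years.
Getting to 8× needs 3 doublings: 3 × 12.00 ≈ 36 years.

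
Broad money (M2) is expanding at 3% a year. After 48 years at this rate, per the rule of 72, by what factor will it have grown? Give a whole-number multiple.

Doubling time ≈ 72/3 = 24.00 years.
48/24.00 ≈ 2 doublings, so about 2^2 = 4×.

approximately 4 times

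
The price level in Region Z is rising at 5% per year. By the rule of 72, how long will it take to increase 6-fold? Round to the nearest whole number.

One doubling takes 72/5 = 14.40 years.
Reaching 6× takes log₂(6) ≈ 2.58 doublings.
2.58 × 14.40 ≈ 37 years.

approximately 37 years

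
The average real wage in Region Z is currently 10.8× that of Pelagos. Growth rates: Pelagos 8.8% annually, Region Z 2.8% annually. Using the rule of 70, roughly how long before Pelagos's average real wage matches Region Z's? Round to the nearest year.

Pelagos gains on Region Z at 8.8% − 2.8% = 6 points a year.
At that relative rate the gap halves every 70/6 ≈ 11.67 years.
A 10.8× gap takes log₂(10.8) ≈ 3.43 halvings to close: 3.43 × 11.67 ≈ 40 years.

40 years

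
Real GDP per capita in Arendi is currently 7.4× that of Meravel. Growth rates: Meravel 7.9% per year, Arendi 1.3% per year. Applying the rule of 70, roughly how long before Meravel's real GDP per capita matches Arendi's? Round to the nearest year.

≈ 31 years

The growth-rate gap is 7.9% − 1.3% = 6.6 percentage points.
So the ratio between them halves every 70/6.6 ≈ 10.61 years.
A 7.4× gap takes log₂(7.4) ≈ 2.89 halvings to close: 2.89 × 10.61 ≈ 31 years.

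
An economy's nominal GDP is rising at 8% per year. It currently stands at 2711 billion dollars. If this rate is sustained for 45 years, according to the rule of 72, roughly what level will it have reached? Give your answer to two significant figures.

Doubling time ≈ 72/8 = 9.00 years.
45 years is 45/9.00 ≈ 5.00 doublings, a factor of 2^5.00 ≈ 32.00.
2711 × 32.00 ≈ 87000 billion dollars.

around 87000 billion dollars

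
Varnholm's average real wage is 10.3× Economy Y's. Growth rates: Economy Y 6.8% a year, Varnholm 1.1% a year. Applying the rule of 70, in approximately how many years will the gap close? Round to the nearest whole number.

around 41 years

Economy Y gains on Varnholm at 6.8% − 1.1% = 5.7 points a year.
At that relative rate the gap halves every 70/5.7 ≈ 12.28 years.
A 10.3× gap takes log₂(10.3) ≈ 3.36 halvings to close: 3.36 × 12.28 ≈ 41 years.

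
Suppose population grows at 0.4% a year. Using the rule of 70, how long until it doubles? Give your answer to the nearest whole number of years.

70/0.4 ≈ 175.00, so it doubles roughly every 175 years.

around 175 years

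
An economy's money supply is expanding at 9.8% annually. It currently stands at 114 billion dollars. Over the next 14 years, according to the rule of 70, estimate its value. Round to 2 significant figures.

Doubling time ≈ 70/9.8 = 7.14 years.
14 years is 14/7.14 ≈ 1.96 doublings, a factor of 2^1.96 ≈ 3.89.
114 × 3.89 ≈ 440 billion dollars.

around 440 billion dollars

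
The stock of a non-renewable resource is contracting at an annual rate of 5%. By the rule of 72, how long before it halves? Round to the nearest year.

Falling at 5%, it halves about every 72/5 = 14.40 years.

about 14 years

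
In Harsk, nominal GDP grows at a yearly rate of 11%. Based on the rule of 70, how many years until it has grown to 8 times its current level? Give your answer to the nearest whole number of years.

≈ 19 years

One doubling takes 70/11 = 6.36 years.
Getting to 8× needs 3 doublings: 3 × 6.36 ≈ 19 years.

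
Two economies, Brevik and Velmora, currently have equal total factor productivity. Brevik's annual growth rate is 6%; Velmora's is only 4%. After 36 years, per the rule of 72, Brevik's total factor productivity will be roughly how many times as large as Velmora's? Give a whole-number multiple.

Rate gap = 6% − 4% = 2 points.
The ratio doubles every 72/2 ≈ 36.00 years.
36/36.00 ≈ 1.00 doublings → ratio ≈ 2^1.00 ≈ 2.

about 2 times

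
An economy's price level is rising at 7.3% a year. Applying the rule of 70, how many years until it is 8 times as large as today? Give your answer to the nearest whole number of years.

roughly 29 years

Doubling time ≈ 70/7.3 = 9.59 years.
8× is 3 doublings, so 3 × 9.59 ≈ 29 years.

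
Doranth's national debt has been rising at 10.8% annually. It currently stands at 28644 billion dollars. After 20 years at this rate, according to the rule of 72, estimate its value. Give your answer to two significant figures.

230000 billion dollars

Doubling time ≈ 72/10.8 = 6.67 years.
20 years is 20/6.67 ≈ 3.00 doublings, a factor of 2^3.00 ≈ 8.00.
28644 × 8.00 ≈ 230000 billion dollars.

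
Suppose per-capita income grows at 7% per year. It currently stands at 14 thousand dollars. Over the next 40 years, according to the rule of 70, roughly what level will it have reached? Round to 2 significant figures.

roughly 220 thousand dollars

It doubles every 70/7 ≈ 10.00 years, so 40 years is 4.00 doublings.
2^4.00 ≈ 16.00; 14 × 16.00 ≈ 220 thousand dollars.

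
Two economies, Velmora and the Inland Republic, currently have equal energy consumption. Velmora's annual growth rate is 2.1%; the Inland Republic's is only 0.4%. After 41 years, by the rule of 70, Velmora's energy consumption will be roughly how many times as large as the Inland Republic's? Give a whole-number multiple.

Rate gap = 2.1% − 0.4% = 1.7 points.
The ratio doubles every 70/1.7 ≈ 41.18 years.
41/41.18 ≈ 1.00 doublings → ratio ≈ 2^1.00 ≈ 2.

about 2 times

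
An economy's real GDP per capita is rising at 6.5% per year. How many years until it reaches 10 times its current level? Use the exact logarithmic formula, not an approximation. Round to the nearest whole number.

37 years

t = ln(10) / ln(1 + 0.065) = 2.3026 / 0.062975 ≈ 36.56.
≈ 37 years.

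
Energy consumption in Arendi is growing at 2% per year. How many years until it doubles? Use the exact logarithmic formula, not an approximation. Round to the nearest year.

t = ln(2) / ln(1 + 0.02) = 0.6931 / 0.019803 ≈ 35.00.
≈ 35 years.

35 years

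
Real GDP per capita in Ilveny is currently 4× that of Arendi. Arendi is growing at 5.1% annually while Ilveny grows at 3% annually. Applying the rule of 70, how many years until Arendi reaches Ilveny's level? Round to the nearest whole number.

What matters is the difference: 2.1 pp.
Rule of 70 on the gap: the ratio halves every 70/2.1 ≈ 33.33 years.
A 4× gap closes after 2 halvings: 2 × 33.33 ≈ 67 years.

around 67 years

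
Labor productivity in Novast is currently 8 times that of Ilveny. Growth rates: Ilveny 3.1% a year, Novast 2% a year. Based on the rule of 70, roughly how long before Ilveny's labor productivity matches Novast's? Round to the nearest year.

approximately 191 years

Ilveny gains on Novast at 3.1% − 2% = 1.1 points a year.
At that relative rate the gap halves every 70/1.1 ≈ 63.64 years.
An 8 times gap closes after 3 halvings: 3 × 63.64 ≈ 191 years.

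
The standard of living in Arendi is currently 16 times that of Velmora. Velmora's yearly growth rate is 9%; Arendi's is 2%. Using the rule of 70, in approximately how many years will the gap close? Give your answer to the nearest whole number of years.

Velmora gains on Arendi at 9% − 2% = 7 points a year.
At that relative rate the gap halves every 70/7 ≈ 10.00 years.
A 16 times gap closes after 4 halvings: 4 × 10.00 ≈ 40 years.

about 40 years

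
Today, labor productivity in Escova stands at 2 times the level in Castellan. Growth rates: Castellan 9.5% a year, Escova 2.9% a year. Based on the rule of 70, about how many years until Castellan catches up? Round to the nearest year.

≈ 11 years

What matters is the difference: 6.6 pp.
Rule of 70 on the gap: the ratio halves every 70/6.6 ≈ 10.61 years.
A 2 times gap closes after 1 halving: 1 × 10.61 ≈ 11 years.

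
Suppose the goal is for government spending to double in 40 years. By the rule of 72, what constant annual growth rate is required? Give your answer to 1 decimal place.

72 / 40 ≈ 1.80, so about 1.8% annually.

≈ 1.8%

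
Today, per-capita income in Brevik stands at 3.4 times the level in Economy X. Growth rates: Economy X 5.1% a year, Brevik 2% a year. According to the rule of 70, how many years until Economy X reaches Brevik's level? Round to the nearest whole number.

roughly 40 years

The growth-rate gap is 5.1% − 2% = 3.1 percentage points.
So the ratio between them halves every 70/3.1 ≈ 22.58 years.
A 3.4 times gap takes log₂(3.4) ≈ 1.77 halvings to close: 1.77 × 22.58 ≈ 40 years.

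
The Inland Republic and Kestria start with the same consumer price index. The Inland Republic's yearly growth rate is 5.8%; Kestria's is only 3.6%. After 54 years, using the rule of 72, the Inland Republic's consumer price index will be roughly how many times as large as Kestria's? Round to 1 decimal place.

around 3.1 times

Only the 2.2-point difference matters.
72/2.2 ≈ 32.73 years per doubling of the ratio; 54 years gives 1.65 doublings, so ≈ 3.1×.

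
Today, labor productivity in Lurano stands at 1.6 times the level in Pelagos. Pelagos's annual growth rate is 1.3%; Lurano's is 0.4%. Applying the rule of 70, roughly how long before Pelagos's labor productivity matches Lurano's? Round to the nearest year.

The growth-rate gap is 1.3% − 0.4% = 0.9 percentage points.
So the ratio between them halves every 70/0.9 ≈ 77.78 years.
A 1.6 times gap takes log₂(1.6) ≈ 0.68 halvings to close: 0.68 × 77.78 ≈ 53 years.

approximately 53 years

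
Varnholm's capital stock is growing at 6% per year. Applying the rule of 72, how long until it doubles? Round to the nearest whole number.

roughly 12 years

At 6%, doubling takes about 72/6 = 12.00 years.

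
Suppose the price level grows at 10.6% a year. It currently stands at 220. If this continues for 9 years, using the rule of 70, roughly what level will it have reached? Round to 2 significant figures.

approximately 570

It doubles every 70/10.6 ≈ 6.60 years, so 9 years is 1.36 doublings.
2^1.36 ≈ 2.57; 220 × 2.57 ≈ 570.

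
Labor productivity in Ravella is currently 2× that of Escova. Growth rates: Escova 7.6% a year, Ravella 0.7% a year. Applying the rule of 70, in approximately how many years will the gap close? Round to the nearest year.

The growth-rate gap is 7.6% − 0.7% = 6.9 percentage points.
So the ratio between them halves every 70/6.9 ≈ 10.14 years.
A 2× gap closes after 1 halving: 1 × 10.14 ≈ 10 years.

about 10 years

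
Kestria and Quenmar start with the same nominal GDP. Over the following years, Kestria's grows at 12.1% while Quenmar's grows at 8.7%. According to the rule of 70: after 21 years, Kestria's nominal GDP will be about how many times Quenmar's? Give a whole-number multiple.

around 2 times

Kestria pulls ahead at 3.4 pp per year, so the ratio doubles every 70/3.4 ≈ 20.59 years.
In 21 years that's 1.02 doublings: 2^1.02 ≈ 2.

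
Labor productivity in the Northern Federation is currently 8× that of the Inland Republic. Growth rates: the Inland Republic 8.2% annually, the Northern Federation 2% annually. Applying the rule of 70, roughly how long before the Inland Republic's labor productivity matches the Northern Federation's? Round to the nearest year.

about 34 years

The growth-rate gap is 8.2% − 2% = 6.2 percentage points.
So the ratio between them halves every 70/6.2 ≈ 11.29 years.
An 8× gap closes after 3 halvings: 3 × 11.29 ≈ 34 years.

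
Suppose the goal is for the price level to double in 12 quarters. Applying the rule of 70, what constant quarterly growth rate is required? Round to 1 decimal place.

about 5.8%

70 / 12 ≈ 5.83, so about 5.8% per quarter.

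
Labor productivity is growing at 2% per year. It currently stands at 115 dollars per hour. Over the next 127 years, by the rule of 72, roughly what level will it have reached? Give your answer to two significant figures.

around 1300 dollars per hour

It doubles every 72/2 ≈ 36.00 years, so 127 years is 3.53 doublings.
2^3.53 ≈ 11.55; 115 × 11.55 ≈ 1300 dollars per hour.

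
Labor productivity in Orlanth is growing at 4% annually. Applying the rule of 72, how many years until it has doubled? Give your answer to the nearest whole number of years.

At 4%, doubling takes about 72/4 = 18.00 years.

approximately 18 years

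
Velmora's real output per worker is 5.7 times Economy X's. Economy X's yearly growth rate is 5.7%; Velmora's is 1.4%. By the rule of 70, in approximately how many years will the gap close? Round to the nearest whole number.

about 41 years

The growth-rate gap is 5.7% − 1.4% = 4.3 percentage points.
So the ratio between them halves every 70/4.3 ≈ 16.28 years.
A 5.7 times gap takes log₂(5.7) ≈ 2.51 halvings to close: 2.51 × 16.28 ≈ 41 years.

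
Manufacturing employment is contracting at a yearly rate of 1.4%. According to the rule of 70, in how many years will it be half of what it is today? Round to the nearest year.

≈ 50 years

Falling at 1.4%, it halves about every 70/1.4 = 50.00 years.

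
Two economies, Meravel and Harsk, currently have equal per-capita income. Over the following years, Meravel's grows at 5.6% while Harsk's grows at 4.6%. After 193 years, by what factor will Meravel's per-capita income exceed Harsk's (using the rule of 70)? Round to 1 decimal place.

Meravel pulls ahead at 1 pp per year, so the ratio doubles every 70/1 ≈ 70.00 years.
In 193 years that's 2.76 doublings: 2^2.76 ≈ 6.8.

roughly 6.8 times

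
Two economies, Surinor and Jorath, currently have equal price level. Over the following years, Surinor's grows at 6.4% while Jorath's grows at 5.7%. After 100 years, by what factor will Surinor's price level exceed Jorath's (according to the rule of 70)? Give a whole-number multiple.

roughly 2 times

Only the 0.7-point difference matters.
70/0.7 ≈ 100.00 years per doubling of the ratio; 100 years gives 1.00 doublings, so ≈ 2×.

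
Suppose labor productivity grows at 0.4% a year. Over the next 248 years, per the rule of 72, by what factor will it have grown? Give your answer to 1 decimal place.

≈ 2.6 times

Doubles every ≈ 180.00 years (72/0.4).
248 years is 1.38 doublings; 2^1.38 ≈ 2.6×.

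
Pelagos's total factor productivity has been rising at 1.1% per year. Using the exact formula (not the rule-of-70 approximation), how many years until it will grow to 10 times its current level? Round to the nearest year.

t = ln(10) / ln(1 + 0.011) = 2.3026 / 0.010940 ≈ 210.48.
≈ 210 years.

210 years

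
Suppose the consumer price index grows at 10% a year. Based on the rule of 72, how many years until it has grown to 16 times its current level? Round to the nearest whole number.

around 29 years

At 10% it doubles every 72/10 ≈ 7.20 years.
16 = 2^4, so 4 doublings → 29 years.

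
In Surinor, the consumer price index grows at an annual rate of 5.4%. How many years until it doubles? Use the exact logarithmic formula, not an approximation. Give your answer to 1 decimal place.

t = ln(2) / ln(1 + 0.054) = 0.6931 / 0.052592 ≈ 13.18.

13.2 years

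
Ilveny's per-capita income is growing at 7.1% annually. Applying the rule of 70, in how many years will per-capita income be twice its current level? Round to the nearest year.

approximately 10 years

At 7.1%, doubling takes about 70/7.1 = 9.86 years.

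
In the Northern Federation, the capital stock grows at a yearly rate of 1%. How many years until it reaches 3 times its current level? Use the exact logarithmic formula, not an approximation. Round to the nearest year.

110 years

t = ln(3) / ln(1 + 0.01) = 1.0986 / 0.009950 ≈ 110.41.
≈ 110 years.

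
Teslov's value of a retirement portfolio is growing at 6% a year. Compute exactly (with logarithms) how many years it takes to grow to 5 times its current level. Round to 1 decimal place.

27.6 years

t = ln(5) / ln(1 + 0.06) = 1.6094 / 0.058269 ≈ 27.62.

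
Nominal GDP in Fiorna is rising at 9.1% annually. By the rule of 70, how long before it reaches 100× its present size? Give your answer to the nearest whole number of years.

One doubling takes 70/9.1 = 7.69 years.
100× is log₂ 100 ≈ 6.64 doublings, so ≈ 6.64 × 7.69 = 51 years.

≈ 51 years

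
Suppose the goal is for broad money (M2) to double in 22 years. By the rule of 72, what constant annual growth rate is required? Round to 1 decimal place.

72 / 22 ≈ 3.27, so about 3.3% a year.

3.3%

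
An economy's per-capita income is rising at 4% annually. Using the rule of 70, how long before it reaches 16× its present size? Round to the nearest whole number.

roughly 70 years

Doubling time ≈ 70/4 = 17.50 years.
16 = 2^4, so 4 doublings → 70 years.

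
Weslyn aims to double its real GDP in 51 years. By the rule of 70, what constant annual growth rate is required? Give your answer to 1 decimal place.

approximately 1.4% annually

70 / 51 ≈ 1.37, so about 1.4% annually.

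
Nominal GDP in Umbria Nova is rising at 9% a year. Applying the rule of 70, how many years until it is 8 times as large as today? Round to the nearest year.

Doubling time ≈ 70/9 = 7.78 years.
8 = 2^3, so 3 doublings → 23 years.

23 years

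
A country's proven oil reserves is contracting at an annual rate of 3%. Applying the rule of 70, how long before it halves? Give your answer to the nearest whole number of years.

Falling at 3%, it halves about every 70/3 = 23.33 years.

about 23 years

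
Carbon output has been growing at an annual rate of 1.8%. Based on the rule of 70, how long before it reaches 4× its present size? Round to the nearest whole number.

approximately 78 years

One doubling takes 70/1.8 = 38.89 years.
4× is 2 doublings, so 2 × 38.89 ≈ 78 years.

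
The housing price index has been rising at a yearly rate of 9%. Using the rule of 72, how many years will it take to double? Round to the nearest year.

Doubling time ≈ 72 / 9 = 8.00 years.

about 8 years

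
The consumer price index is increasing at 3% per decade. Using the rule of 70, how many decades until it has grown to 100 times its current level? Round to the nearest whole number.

155 decades

One doubling takes 70/3 = 23.33 decades.
100× is log₂ 100 ≈ 6.64 doublings, so ≈ 6.64 × 23.33 = 155 decades.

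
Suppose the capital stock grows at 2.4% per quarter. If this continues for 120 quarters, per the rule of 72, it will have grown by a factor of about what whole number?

Doubling time ≈ 72/2.4 = 30.00 quarters.
120/30.00 ≈ 4 doublings, so about 2^4 = 16×.

≈ 16 times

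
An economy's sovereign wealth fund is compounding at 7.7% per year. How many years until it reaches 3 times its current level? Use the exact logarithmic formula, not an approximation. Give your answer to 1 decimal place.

t = ln(3) / ln(1 + 0.077) = 1.0986 / 0.074179 ≈ 14.81.

14.8 years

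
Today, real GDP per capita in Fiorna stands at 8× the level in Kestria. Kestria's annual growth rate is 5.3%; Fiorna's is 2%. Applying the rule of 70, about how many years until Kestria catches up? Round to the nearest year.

around 64 years

What matters is the difference: 3.3 pp.
Rule of 70 on the gap: the ratio halves every 70/3.3 ≈ 21.21 years.
An 8× gap closes after 3 halvings: 3 × 21.21 ≈ 64 years.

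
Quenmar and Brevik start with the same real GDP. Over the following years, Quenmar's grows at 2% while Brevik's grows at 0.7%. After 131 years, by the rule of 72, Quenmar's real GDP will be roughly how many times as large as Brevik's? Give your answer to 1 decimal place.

Only the 1.3-point difference matters.
72/1.3 ≈ 55.38 years per doubling of the ratio; 131 years gives 2.37 doublings, so ≈ 5.2×.

approximately 5.2 times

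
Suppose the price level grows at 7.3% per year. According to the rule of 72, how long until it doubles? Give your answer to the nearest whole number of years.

around 10 years

72/7.3 ≈ 9.86, so it doubles roughly every 10 years.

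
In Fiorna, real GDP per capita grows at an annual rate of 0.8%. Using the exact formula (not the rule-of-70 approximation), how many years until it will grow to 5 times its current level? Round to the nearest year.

t = ln(5) / ln(1 + 0.008) = 1.6094 / 0.007968 ≈ 201.98.
≈ 202 years.

202 years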